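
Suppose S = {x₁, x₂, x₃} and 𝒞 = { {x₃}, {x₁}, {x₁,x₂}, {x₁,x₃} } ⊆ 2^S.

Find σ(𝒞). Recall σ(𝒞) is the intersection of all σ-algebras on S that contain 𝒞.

σ(𝒞) (8 sets): { {}, {x₁}, {x₂}, {x₃}, {x₁,x₂}, {x₁,x₃}, {x₂,x₃}, S }

Check:
Initial family (6 sets): { {}, {x₁}, {x₃}, {x₁,x₂}, {x₁,x₃}, S }.
Round 1: 2 new —
  {x₂}  = {x₁,x₃}ᶜ
  {x₂,x₃}  = {x₁}ᶜ
  (now 8)
Round 2: no new sets; the family is a σ-algebra.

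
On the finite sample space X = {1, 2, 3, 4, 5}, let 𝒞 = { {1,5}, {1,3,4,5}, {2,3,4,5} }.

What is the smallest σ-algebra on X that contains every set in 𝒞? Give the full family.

Take S₀ = 𝒞 ∪ {∅, X} = { ∅, {1,5}, {1,3,4,5}, {2,3,4,5}, X }.
Iteration 1 (3 new):
  {1}  = complement {2,3,4,5}
  {2}  = complement {1,3,4,5}
  {2,3,4}  = complement {1,5}
  — 8 sets.
Iteration 2 (3 new):
  {1,2}  = {2} ∪ {1}
  {1,2,5}  = {2} ∪ {1,5}
  {1,2,3,4}  = {2,3,4} ∪ {1}
  — 11 sets.
Iteration 3 adds 3:
  {5}  = complement {1,2,3,4}
  {3,4}  = complement {1,2,5}
  {3,4,5}  = complement {1,2}
  — 14 sets.
Iteration 4: 2 new —
  {2,5}  = {2} ∪ {5}
  {1,3,4}  = {3,4} ∪ {1}
  — 16 sets.
Iteration 5: stable.

Hence σ(𝒞) has 16 members: { ∅, {1}, {2}, {5}, {1,2}, {1,5}, {2,5}, {3,4}, {1,2,5}, {1,3,4}, {2,3,4}, {3,4,5}, {1,2,3,4}, {1,3,4,5}, {2,3,4,5}, X }.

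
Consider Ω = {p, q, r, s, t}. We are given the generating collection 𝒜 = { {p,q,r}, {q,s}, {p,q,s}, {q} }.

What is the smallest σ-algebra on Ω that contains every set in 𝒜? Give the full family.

Initial family (6 sets): { ∅, {q}, {q,s}, {p,q,r}, {p,q,s}, Ω }.
Pass 1: +5 →
  {r,t}  = complement {p,q,s}
  {s,t}  = complement {p,q,r}
  {p,r,t}  = complement {q,s}
  {p,q,r,s}  = {p,q,r} ∪ {q,s}
  {p,r,s,t}  = complement {q}
Pass 2. New:
  {t}  = complement {p,q,r,s}
  {q,r,t}  = {q} ∪ {r,t}
  {q,s,t}  = {q} ∪ {s,t}
  {r,s,t}  = {s,t} ∪ {r,t}
  {p,q,r,t}  = {p,q,r} ∪ {p,r,t}
  {p,q,s,t}  = {p,q,s} ∪ {s,t}
  {q,r,s,t}  = {r,t} ∪ {q,s}
Pass 3: 7 new —
  {p}  = complement {q,r,s,t}
  {r}  = complement {p,q,s,t}
  {s}  = complement {p,q,r,t}
  {p,q}  = complement {r,s,t}
  {p,r}  = complement {q,s,t}
  {p,s}  = complement {q,r,t}
  {q,t}  = {q} ∪ {t}
Pass 4 adds 7:
  {p,t}  = {t} ∪ {p}
  {q,r}  = {q} ∪ {r}
  {r,s}  = {r} ∪ {s}
  {p,q,t}  = {q,t} ∪ {p,q}
  {p,r,s}  = complement {q,t}
  {p,s,t}  = {t} ∪ {p,s}
  {q,r,s}  = {r} ∪ {q,s}
Pass 5: closed — nothing new.

Hence σ(𝒜) has 32 members: { ∅, {p}, {q}, {r}, {s}, {t}, {p,q}, {p,r}, {p,s}, {p,t}, {q,r}, {q,s}, {q,t}, {r,s}, {r,t}, {s,t}, {p,q,r}, {p,q,s}, {p,q,t}, {p,r,s}, {p,r,t}, {p,s,t}, {q,r,s}, {q,r,t}, {q,s,t}, {r,s,t}, {p,q,r,s}, {p,q,r,t}, {p,q,s,t}, {p,r,s,t}, {q,r,s,t}, Ω }.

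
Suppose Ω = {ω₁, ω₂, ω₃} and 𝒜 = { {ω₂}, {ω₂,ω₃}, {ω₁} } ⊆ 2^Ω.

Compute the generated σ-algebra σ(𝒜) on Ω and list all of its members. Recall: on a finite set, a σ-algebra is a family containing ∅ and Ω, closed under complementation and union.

Begin from { ∅, {ω₁}, {ω₂}, {ω₂,ω₃}, Ω } (that is, 𝒜 plus ∅ and Ω).
Iteration 1 (2 new):
  {ω₁,ω₂}  = {ω₂} ∪ {ω₁}
  {ω₁,ω₃}  = ᶜ of {ω₂}
  (now 7)
Iteration 2. New:
  {ω₃}  = ᶜ of {ω₁,ω₂}
  (now 8)
After Iteration 3 the family is unchanged; done.

|σ(𝒜)| = 8.  σ(𝒜) = { ∅, {ω₁}, {ω₂}, {ω₃}, {ω₁,ω₂}, {ω₁,ω₃}, {ω₂,ω₃}, Ω }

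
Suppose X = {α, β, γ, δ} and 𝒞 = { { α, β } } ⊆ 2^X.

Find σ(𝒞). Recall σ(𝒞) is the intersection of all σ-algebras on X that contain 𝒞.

Take S₀ = 𝒞 ∪ {∅, X} = { {  }, { α, β }, X }.
Iteration 1. New:
  { γ, δ }  = X∖{ α, β }
  |family| = 4
Iteration 2 adds nothing — fixpoint reached.

|σ(𝒞)| = 4.  σ(𝒞) = { {  }, { α, β }, { γ, δ }, X }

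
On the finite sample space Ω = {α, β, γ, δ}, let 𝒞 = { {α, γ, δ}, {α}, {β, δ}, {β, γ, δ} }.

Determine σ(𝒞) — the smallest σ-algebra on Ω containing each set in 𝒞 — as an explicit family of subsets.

Initial family (6 sets): { {}, {α}, {β, δ}, {α, γ, δ}, {β, γ, δ}, Ω }.
Step 1 adds 3:
  {β}  = {α, γ, δ}ᶜ
  {α, γ}  = {β, δ}ᶜ
  {α, β, δ}  = {β, δ} ∪ {α}
  |family| = 9
Step 2: +3 →
  {γ}  = {α, β, δ}ᶜ
  {α, β}  = {β} ∪ {α}
  {α, β, γ}  = {β} ∪ {α, γ}
  |family| = 12
Step 3 (3 new):
  {δ}  = {α, β, γ}ᶜ
  {β, γ}  = {γ} ∪ {β}
  {γ, δ}  = {α, β}ᶜ
  |family| = 15
Step 4. New:
  {α, δ}  = {β, γ}ᶜ
  |family| = 16
Step 5 adds nothing — fixpoint reached.

Therefore σ(𝒞) = { {}, {α}, {β}, {γ}, {δ}, {α, β}, {α, γ}, {α, δ}, {β, γ}, {β, δ}, {γ, δ}, {α, β, γ}, {α, β, δ}, {α, γ, δ}, {β, γ, δ}, Ω } (|σ(𝒞)| = 16).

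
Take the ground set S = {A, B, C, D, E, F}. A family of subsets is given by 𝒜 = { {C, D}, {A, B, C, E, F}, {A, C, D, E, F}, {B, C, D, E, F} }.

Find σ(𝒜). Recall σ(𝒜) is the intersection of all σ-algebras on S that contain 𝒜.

Start: 𝒜 ∪ {∅, S} = { ∅, {C, D}, {A, B, C, E, F}, {A, C, D, E, F}, {B, C, D, E, F}, S }.
Iteration 1. New:
  {A}  = complement {B, C, D, E, F}
  {B}  = complement {A, C, D, E, F}
  {D}  = complement {A, B, C, E, F}
  {A, B, E, F}  = complement {C, D}
Iteration 2: 6 new —
  {A, B}  = {B} ∪ {A}
  {A, D}  = {D} ∪ {A}
  {B, D}  = {B} ∪ {D}
  {A, C, D}  = {C, D} ∪ {A}
  {B, C, D}  = {C, D} ∪ {B}
  {A, B, D, E, F}  = {D} ∪ {A, B, E, F}
Iteration 3 adds 8:
  {C}  = complement {A, B, D, E, F}
  {A, B, D}  = {A, D} ∪ {A, B}
  {A, E, F}  = complement {B, C, D}
  {B, E, F}  = complement {A, C, D}
  {A, B, C, D}  = {C, D} ∪ {A, B}
  {A, C, E, F}  = complement {B, D}
  {B, C, E, F}  = complement {A, D}
  {C, D, E, F}  = complement {A, B}
Iteration 4: 7 new —
  {A, C}  = {C} ∪ {A}
  {B, C}  = {B} ∪ {C}
  {E, F}  = complement {A, B, C, D}
  {A, B, C}  = {A, B} ∪ {C}
  {C, E, F}  = complement {A, B, D}
  {A, D, E, F}  = {A, D} ∪ {A, E, F}
  {B, D, E, F}  = {B, E, F} ∪ {D}
Iteration 5. New:
  {D, E, F}  = complement {A, B, C}
Iteration 6 adds nothing — fixpoint reached.

|σ(𝒜)| = 32.  σ(𝒜) = { ∅, {A}, {B}, {C}, {D}, {A, B}, {A, C}, {A, D}, {B, C}, {B, D}, {C, D}, {E, F}, {A, B, C}, {A, B, D}, {A, C, D}, {A, E, F}, {B, C, D}, {B, E, F}, {C, E, F}, {D, E, F}, {A, B, C, D}, {A, B, E, F}, {A, C, E, F}, {A, D, E, F}, {B, C, E, F}, {B, D, E, F}, {C, D, E, F}, {A, B, C, E, F}, {A, B, D, E, F}, {A, C, D, E, F}, {B, C, D, E, F}, S }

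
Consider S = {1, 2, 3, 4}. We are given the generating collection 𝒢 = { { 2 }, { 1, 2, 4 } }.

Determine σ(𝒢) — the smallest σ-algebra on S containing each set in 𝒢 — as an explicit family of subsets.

σ(𝒢) = { ∅, { 2 }, { 3 }, { 1, 4 }, { 2, 3 }, { 1, 2, 4 }, { 1, 3, 4 }, S }

Trace:
Initial family (4 sets): { ∅, { 2 }, { 1, 2, 4 }, S }.
Iteration 1 adds 2:
  { 3 }  = S∖{ 1, 2, 4 }
  { 1, 3, 4 }  = S∖{ 2 }
  — 6 sets.
Iteration 2 (1 new):
  { 2, 3 }  = { 3 } ∪ { 2 }
  — 7 sets.
Iteration 3: +1 →
  { 1, 4 }  = S∖{ 2, 3 }
  — 8 sets.
Iteration 4: already closed under ᶜ and ∪.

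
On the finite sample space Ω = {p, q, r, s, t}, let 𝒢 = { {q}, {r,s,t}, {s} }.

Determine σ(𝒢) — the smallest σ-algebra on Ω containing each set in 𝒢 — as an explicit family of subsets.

Take S₀ = 𝒢 ∪ {∅, Ω} = { {}, {q}, {s}, {r,s,t}, Ω }.
Iteration 1: 5 new —
  {p,q}  = Ω∖{r,s,t}
  {q,s}  = {s} ∪ {q}
  {p,q,r,t}  = Ω∖{s}
  {p,r,s,t}  = Ω∖{q}
  {q,r,s,t}  = {r,s,t} ∪ {q}
  (now 10)
Iteration 2 adds 3:
  {p}  = Ω∖{q,r,s,t}
  {p,q,s}  = {p,q} ∪ {s}
  {p,r,t}  = Ω∖{q,s}
  (now 13)
Iteration 3. New:
  {p,s}  = {s} ∪ {p}
  {r,t}  = Ω∖{p,q,s}
  (now 15)
Iteration 4: 1 new —
  {q,r,t}  = Ω∖{p,s}
  (now 16)
Iteration 5 adds nothing — fixpoint reached.

Therefore σ(𝒢) = { {}, {p}, {q}, {s}, {p,q}, {p,s}, {q,s}, {r,t}, {p,q,s}, {p,r,t}, {q,r,t}, {r,s,t}, {p,q,r,t}, {p,r,s,t}, {q,r,s,t}, Ω } (|σ(𝒢)| = 16).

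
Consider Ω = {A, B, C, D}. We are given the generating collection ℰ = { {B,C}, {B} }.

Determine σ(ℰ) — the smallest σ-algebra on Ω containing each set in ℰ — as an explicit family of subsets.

Initial family (4 sets): { ∅, {B}, {B,C}, Ω }.
Pass 1 adds 2:
  {A,D}  = Ω∖{B,C}
  {A,C,D}  = Ω∖{B}
  (now 6)
Pass 2 (1 new):
  {A,B,D}  = {A,D} ∪ {B}
  (now 7)
Pass 3 adds 1:
  {C}  = Ω∖{A,B,D}
  (now 8)
Pass 4: closed — nothing new.

Hence σ(ℰ) has 8 members: { ∅, {B}, {C}, {A,D}, {B,C}, {A,B,D}, {A,C,D}, Ω }.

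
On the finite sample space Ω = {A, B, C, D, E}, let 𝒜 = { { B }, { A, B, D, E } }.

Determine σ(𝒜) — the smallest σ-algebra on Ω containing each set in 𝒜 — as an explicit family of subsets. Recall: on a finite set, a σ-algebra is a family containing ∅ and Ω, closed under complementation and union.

Take S₀ = 𝒜 ∪ {∅, Ω} = { ∅, { B }, { A, B, D, E }, Ω }.
Iteration 1 adds 2:
  { C }  = ᶜ of { A, B, D, E }
  { A, C, D, E }  = ᶜ of { B }
  |family| = 6
Iteration 2: 1 new —
  { B, C }  = { C } ∪ { B }
  |family| = 7
Iteration 3. New:
  { A, D, E }  = ᶜ of { B, C }
  |family| = 8
Iteration 4: closed — nothing new.

Hence σ(𝒜) has 8 members: { ∅, { B }, { C }, { B, C }, { A, D, E }, { A, B, D, E }, { A, C, D, E }, Ω }.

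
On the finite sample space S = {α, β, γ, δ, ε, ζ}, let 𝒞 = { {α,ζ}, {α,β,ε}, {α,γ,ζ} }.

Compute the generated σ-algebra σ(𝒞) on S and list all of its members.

Seed the family with 𝒞 together with ∅ and S: { {}, {α,ζ}, {α,β,ε}, {α,γ,ζ}, S }.
Pass 1 adds 5:
  {β,δ,ε}  = S∖{α,γ,ζ}
  {γ,δ,ζ}  = S∖{α,β,ε}
  {α,β,ε,ζ}  = {α,β,ε} ∪ {α,ζ}
  {β,γ,δ,ε}  = S∖{α,ζ}
  {α,β,γ,ε,ζ}  = {α,β,ε} ∪ {α,γ,ζ}
Pass 2: +7 →
  {δ}  = S∖{α,β,γ,ε,ζ}
  {γ,δ}  = S∖{α,β,ε,ζ}
  {α,β,δ,ε}  = {α,β,ε} ∪ {β,δ,ε}
  {α,γ,δ,ζ}  = {α,γ,ζ} ∪ {γ,δ,ζ}
  {α,β,γ,δ,ε}  = {β,γ,δ,ε} ∪ {α,β,ε}
  {α,β,δ,ε,ζ}  = {α,ζ} ∪ {β,δ,ε}
  {β,γ,δ,ε,ζ}  = {β,γ,δ,ε} ∪ {γ,δ,ζ}
Pass 3: 6 new —
  {α}  = S∖{β,γ,δ,ε,ζ}
  {γ}  = S∖{α,β,δ,ε,ζ}
  {ζ}  = S∖{α,β,γ,δ,ε}
  {β,ε}  = S∖{α,γ,δ,ζ}
  {γ,ζ}  = S∖{α,β,δ,ε}
  {α,δ,ζ}  = {α,ζ} ∪ {δ}
Pass 4 (9 new):
  {α,γ}  = {α} ∪ {γ}
  {α,δ}  = {α} ∪ {δ}
  {δ,ζ}  = {ζ} ∪ {δ}
  {α,γ,δ}  = {γ,δ} ∪ {α}
  {β,γ,ε}  = S∖{α,δ,ζ}
  {β,ε,ζ}  = {β,ε} ∪ {ζ}
  {α,β,γ,ε}  = {γ} ∪ {α,β,ε}
  {β,γ,ε,ζ}  = {β,ε} ∪ {γ,ζ}
  {β,δ,ε,ζ}  = {ζ} ∪ {β,δ,ε}
Pass 5: closed — nothing new.

Hence σ(𝒞) has 32 members: { {}, {α}, {γ}, {δ}, {ζ}, {α,γ}, {α,δ}, {α,ζ}, {β,ε}, {γ,δ}, {γ,ζ}, {δ,ζ}, {α,β,ε}, {α,γ,δ}, {α,γ,ζ}, {α,δ,ζ}, {β,γ,ε}, {β,δ,ε}, {β,ε,ζ}, {γ,δ,ζ}, {α,β,γ,ε}, {α,β,δ,ε}, {α,β,ε,ζ}, {α,γ,δ,ζ}, {β,γ,δ,ε}, {β,γ,ε,ζ}, {β,δ,ε,ζ}, {α,β,γ,δ,ε}, {α,β,γ,ε,ζ}, {α,β,δ,ε,ζ}, {β,γ,δ,ε,ζ}, S }.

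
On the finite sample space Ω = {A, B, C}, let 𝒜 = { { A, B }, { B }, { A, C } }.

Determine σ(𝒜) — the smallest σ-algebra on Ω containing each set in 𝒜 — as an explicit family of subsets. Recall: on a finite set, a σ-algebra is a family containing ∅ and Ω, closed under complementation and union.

|σ(𝒜)| = 8.  σ(𝒜) = { {}, { A }, { B }, { C }, { A, B }, { A, C }, { B, C }, Ω }

Derivation:
Take S₀ = 𝒜 ∪ {∅, Ω} = { {}, { B }, { A, B }, { A, C }, Ω }.
Round 1 adds 1:
  { C }  = { A, B }ᶜ
  [6 total]
Round 2: 1 new —
  { B, C }  = { C } ∪ { B }
  [7 total]
Round 3 adds 1:
  { A }  = { B, C }ᶜ
  [8 total]
Round 4: stable.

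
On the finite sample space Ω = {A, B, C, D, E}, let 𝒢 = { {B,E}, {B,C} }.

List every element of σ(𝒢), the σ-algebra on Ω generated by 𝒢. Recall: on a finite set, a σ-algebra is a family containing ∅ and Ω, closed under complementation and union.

σ(𝒢) = { ∅, {B}, {C}, {E}, {A,D}, {B,C}, {B,E}, {C,E}, {A,B,D}, {A,C,D}, {A,D,E}, {B,C,E}, {A,B,C,D}, {A,B,D,E}, {A,C,D,E}, Ω }

Trace:
Start: 𝒢 ∪ {∅, Ω} = { ∅, {B,C}, {B,E}, Ω }.
Step 1. New:
  {A,C,D}  = {B,E}ᶜ
  {A,D,E}  = {B,C}ᶜ
  {B,C,E}  = {B,E} ∪ {B,C}
  [7 total]
Step 2 adds 4:
  {A,D}  = {B,C,E}ᶜ
  {A,B,C,D}  = {A,C,D} ∪ {B,C}
  {A,B,D,E}  = {A,D,E} ∪ {B,E}
  {A,C,D,E}  = {A,D,E} ∪ {A,C,D}
  [11 total]
Step 3 adds 3:
  {B}  = {A,C,D,E}ᶜ
  {C}  = {A,B,D,E}ᶜ
  {E}  = {A,B,C,D}ᶜ
  [14 total]
Step 4: +2 →
  {C,E}  = {C} ∪ {E}
  {A,B,D}  = {A,D} ∪ {B}
  [16 total]
Step 5: already closed under ᶜ and ∪.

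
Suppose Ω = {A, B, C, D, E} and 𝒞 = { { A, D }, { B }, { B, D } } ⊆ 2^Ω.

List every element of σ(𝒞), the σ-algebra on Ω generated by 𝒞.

Start: 𝒞 ∪ {∅, Ω} = { {}, { B }, { A, D }, { B, D }, Ω }.
Iteration 1. New:
  { A, B, D }  = { A, D } ∪ { B }
  { A, C, E }  = { B, D }ᶜ
  { B, C, E }  = { A, D }ᶜ
  { A, C, D, E }  = { B }ᶜ
  |family| = 9
Iteration 2: 3 new —
  { C, E }  = { A, B, D }ᶜ
  { A, B, C, E }  = { A, C, E } ∪ { B }
  { B, C, D, E }  = { B, C, E } ∪ { B, D }
  |family| = 12
Iteration 3. New:
  { A }  = { B, C, D, E }ᶜ
  { D }  = { A, B, C, E }ᶜ
  |family| = 14
Iteration 4. New:
  { A, B }  = { B } ∪ { A }
  { C, D, E }  = { D } ∪ { C, E }
  |family| = 16
Iteration 5 adds nothing — fixpoint reached.

Therefore σ(𝒞) = { {}, { A }, { B }, { D }, { A, B }, { A, D }, { B, D }, { C, E }, { A, B, D }, { A, C, E }, { B, C, E }, { C, D, E }, { A, B, C, E }, { A, C, D, E }, { B, C, D, E }, Ω } (|σ(𝒞)| = 16).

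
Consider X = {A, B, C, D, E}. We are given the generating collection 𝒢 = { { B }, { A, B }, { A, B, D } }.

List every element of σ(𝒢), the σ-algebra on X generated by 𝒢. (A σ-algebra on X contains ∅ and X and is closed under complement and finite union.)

σ(𝒢) = { ∅, { A }, { B }, { D }, { A, B }, { A, D }, { B, D }, { C, E }, { A, B, D }, { A, C, E }, { B, C, E }, { C, D, E }, { A, B, C, E }, { A, C, D, E }, { B, C, D, E }, X }

Working:
Initial family (5 sets): { ∅, { B }, { A, B }, { A, B, D }, X }.
Iteration 1: 3 new —
  { C, E }  = { A, B, D }ᶜ
  { C, D, E }  = { A, B }ᶜ
  { A, C, D, E }  = { B }ᶜ
  — 8 sets.
Iteration 2 adds 3:
  { B, C, E }  = { C, E } ∪ { B }
  { A, B, C, E }  = { C, E } ∪ { A, B }
  { B, C, D, E }  = { B } ∪ { C, D, E }
  — 11 sets.
Iteration 3. New:
  { A }  = { B, C, D, E }ᶜ
  { D }  = { A, B, C, E }ᶜ
  { A, D }  = { B, C, E }ᶜ
  — 14 sets.
Iteration 4: +2 →
  { B, D }  = { D } ∪ { B }
  { A, C, E }  = { C, E } ∪ { A }
  — 16 sets.
Iteration 5: stable.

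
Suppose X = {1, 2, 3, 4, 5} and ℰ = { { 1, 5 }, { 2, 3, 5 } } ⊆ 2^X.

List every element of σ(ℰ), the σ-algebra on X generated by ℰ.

Begin from { ∅, { 1, 5 }, { 2, 3, 5 }, X } (that is, ℰ plus ∅ and X).
Iteration 1: 3 new —
  { 1, 4 }  = ᶜ of { 2, 3, 5 }
  { 2, 3, 4 }  = ᶜ of { 1, 5 }
  { 1, 2, 3, 5 }  = { 1, 5 } ∪ { 2, 3, 5 }
  (now 7)
Iteration 2: 4 new —
  { 4 }  = ᶜ of { 1, 2, 3, 5 }
  { 1, 4, 5 }  = { 1, 4 } ∪ { 1, 5 }
  { 1, 2, 3, 4 }  = { 2, 3, 4 } ∪ { 1, 4 }
  { 2, 3, 4, 5 }  = { 2, 3, 5 } ∪ { 2, 3, 4 }
  (now 11)
Iteration 3 adds 3:
  { 1 }  = ᶜ of { 2, 3, 4, 5 }
  { 5 }  = ᶜ of { 1, 2, 3, 4 }
  { 2, 3 }  = ᶜ of { 1, 4, 5 }
  (now 14)
Iteration 4: 2 new —
  { 4, 5 }  = { 4 } ∪ { 5 }
  { 1, 2, 3 }  = { 2, 3 } ∪ { 1 }
  (now 16)
Iteration 5: no new sets; the family is a σ-algebra.

Therefore σ(ℰ) = { ∅, { 1 }, { 4 }, { 5 }, { 1, 4 }, { 1, 5 }, { 2, 3 }, { 4, 5 }, { 1, 2, 3 }, { 1, 4, 5 }, { 2, 3, 4 }, { 2, 3, 5 }, { 1, 2, 3, 4 }, { 1, 2, 3, 5 }, { 2, 3, 4, 5 }, X } (|σ(ℰ)| = 16).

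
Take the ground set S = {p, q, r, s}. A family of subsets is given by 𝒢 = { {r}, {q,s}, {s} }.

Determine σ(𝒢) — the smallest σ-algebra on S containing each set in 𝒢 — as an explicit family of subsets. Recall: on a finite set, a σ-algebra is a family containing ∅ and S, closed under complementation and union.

Answer: σ(𝒢) = { ∅, {p}, {q}, {r}, {s}, {p,q}, {p,r}, {p,s}, {q,r}, {q,s}, {r,s}, {p,q,r}, {p,q,s}, {p,r,s}, {q,r,s}, S }

Trace:
Begin from { ∅, {r}, {s}, {q,s}, S } (that is, 𝒢 plus ∅ and S).
Step 1: +5 →
  {p,r}  = S∖{q,s}
  {r,s}  = {r} ∪ {s}
  {p,q,r}  = S∖{s}
  {p,q,s}  = S∖{r}
  {q,r,s}  = {r} ∪ {q,s}
Step 2 adds 3:
  {p}  = S∖{q,r,s}
  {p,q}  = S∖{r,s}
  {p,r,s}  = {r,s} ∪ {p,r}
Step 3: 2 new —
  {q}  = S∖{p,r,s}
  {p,s}  = {s} ∪ {p}
Step 4 adds 1:
  {q,r}  = S∖{p,s}
Step 5: stable.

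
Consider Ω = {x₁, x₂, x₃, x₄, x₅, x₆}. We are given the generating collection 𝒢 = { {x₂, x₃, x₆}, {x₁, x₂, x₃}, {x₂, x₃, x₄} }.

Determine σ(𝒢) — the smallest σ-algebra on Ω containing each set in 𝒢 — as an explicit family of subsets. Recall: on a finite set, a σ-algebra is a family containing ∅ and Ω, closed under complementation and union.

σ(𝒢) = { {}, {x₁}, {x₄}, {x₅}, {x₆}, {x₁, x₄}, {x₁, x₅}, {x₁, x₆}, {x₂, x₃}, {x₄, x₅}, {x₄, x₆}, {x₅, x₆}, {x₁, x₂, x₃}, {x₁, x₄, x₅}, {x₁, x₄, x₆}, {x₁, x₅, x₆}, {x₂, x₃, x₄}, {x₂, x₃, x₅}, {x₂, x₃, x₆}, {x₄, x₅, x₆}, {x₁, x₂, x₃, x₄}, {x₁, x₂, x₃, x₅}, {x₁, x₂, x₃, x₆}, {x₁, x₄, x₅, x₆}, {x₂, x₃, x₄, x₅}, {x₂, x₃, x₄, x₆}, {x₂, x₃, x₅, x₆}, {x₁, x₂, x₃, x₄, x₅}, {x₁, x₂, x₃, x₄, x₆}, {x₁, x₂, x₃, x₅, x₆}, {x₂, x₃, x₄, x₅, x₆}, Ω }

Trace:
Initial family (5 sets): { {}, {x₁, x₂, x₃}, {x₂, x₃, x₄}, {x₂, x₃, x₆}, Ω }.
Step 1: 6 new —
  {x₁, x₄, x₅}  = ᶜ of {x₂, x₃, x₆}
  {x₁, x₅, x₆}  = ᶜ of {x₂, x₃, x₄}
  {x₄, x₅, x₆}  = ᶜ of {x₁, x₂, x₃}
  {x₁, x₂, x₃, x₄}  = {x₁, x₂, x₃} ∪ {x₂, x₃, x₄}
  {x₁, x₂, x₃, x₆}  = {x₁, x₂, x₃} ∪ {x₂, x₃, x₆}
  {x₂, x₃, x₄, x₆}  = {x₂, x₃, x₄} ∪ {x₂, x₃, x₆}
Step 2: 8 new —
  {x₁, x₅}  = ᶜ of {x₂, x₃, x₄, x₆}
  {x₄, x₅}  = ᶜ of {x₁, x₂, x₃, x₆}
  {x₅, x₆}  = ᶜ of {x₁, x₂, x₃, x₄}
  {x₁, x₄, x₅, x₆}  = {x₁, x₄, x₅} ∪ {x₁, x₅, x₆}
  {x₁, x₂, x₃, x₄, x₅}  = {x₁, x₄, x₅} ∪ {x₁, x₂, x₃}
  {x₁, x₂, x₃, x₄, x₆}  = {x₁, x₂, x₃} ∪ {x₂, x₃, x₄, x₆}
  {x₁, x₂, x₃, x₅, x₆}  = {x₁, x₂, x₃} ∪ {x₁, x₅, x₆}
  {x₂, x₃, x₄, x₅, x₆}  = {x₂, x₃, x₄} ∪ {x₄, x₅, x₆}
Step 3 (8 new):
  {x₁}  = ᶜ of {x₂, x₃, x₄, x₅, x₆}
  {x₄}  = ᶜ of {x₁, x₂, x₃, x₅, x₆}
  {x₅}  = ᶜ of {x₁, x₂, x₃, x₄, x₆}
  {x₆}  = ᶜ of {x₁, x₂, x₃, x₄, x₅}
  {x₂, x₃}  = ᶜ of {x₁, x₄, x₅, x₆}
  {x₁, x₂, x₃, x₅}  = {x₁, x₅} ∪ {x₁, x₂, x₃}
  {x₂, x₃, x₄, x₅}  = {x₄, x₅} ∪ {x₂, x₃, x₄}
  {x₂, x₃, x₅, x₆}  = {x₅, x₆} ∪ {x₂, x₃, x₆}
Step 4: +4 →
  {x₁, x₄}  = ᶜ of {x₂, x₃, x₅, x₆}
  {x₁, x₆}  = ᶜ of {x₂, x₃, x₄, x₅}
  {x₄, x₆}  = ᶜ of {x₁, x₂, x₃, x₅}
  {x₂, x₃, x₅}  = {x₅} ∪ {x₂, x₃}
Step 5: +1 →
  {x₁, x₄, x₆}  = ᶜ of {x₂, x₃, x₅}
After Step 6 the family is unchanged; done.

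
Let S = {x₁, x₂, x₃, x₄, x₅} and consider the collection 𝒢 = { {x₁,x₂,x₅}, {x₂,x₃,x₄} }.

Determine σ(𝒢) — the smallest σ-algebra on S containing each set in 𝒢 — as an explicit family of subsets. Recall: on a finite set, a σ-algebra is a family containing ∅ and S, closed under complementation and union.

Initial family (4 sets): { {}, {x₁,x₂,x₅}, {x₂,x₃,x₄}, S }.
Round 1 adds 2:
  {x₁,x₅}  = S∖{x₂,x₃,x₄}
  {x₃,x₄}  = S∖{x₁,x₂,x₅}
  — 6 sets.
Round 2: 1 new —
  {x₁,x₃,x₄,x₅}  = {x₃,x₄} ∪ {x₁,x₅}
  — 7 sets.
Round 3 adds 1:
  {x₂}  = S∖{x₁,x₃,x₄,x₅}
  — 8 sets.
Round 4: no new sets; the family is a σ-algebra.

σ(𝒢) = { {}, {x₂}, {x₁,x₅}, {x₃,x₄}, {x₁,x₂,x₅}, {x₂,x₃,x₄}, {x₁,x₃,x₄,x₅}, S }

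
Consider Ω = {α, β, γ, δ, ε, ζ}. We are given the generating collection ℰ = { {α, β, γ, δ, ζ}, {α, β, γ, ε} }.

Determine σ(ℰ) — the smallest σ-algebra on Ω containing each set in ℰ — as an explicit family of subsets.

Seed the family with ℰ together with ∅ and Ω: { ∅, {α, β, γ, ε}, {α, β, γ, δ, ζ}, Ω }.
Round 1 adds 2:
  {ε}  = Ω∖{α, β, γ, δ, ζ}
  {δ, ζ}  = Ω∖{α, β, γ, ε}
Round 2: 1 new —
  {δ, ε, ζ}  = {δ, ζ} ∪ {ε}
Round 3 adds 1:
  {α, β, γ}  = Ω∖{δ, ε, ζ}
Round 4 adds nothing — fixpoint reached.

σ(ℰ) = { ∅, {ε}, {δ, ζ}, {α, β, γ}, {δ, ε, ζ}, {α, β, γ, ε}, {α, β, γ, δ, ζ}, Ω }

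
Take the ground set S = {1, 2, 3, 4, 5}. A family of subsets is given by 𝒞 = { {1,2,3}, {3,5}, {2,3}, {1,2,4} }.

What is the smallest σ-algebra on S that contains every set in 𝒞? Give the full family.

Seed the family with 𝒞 together with ∅ and S: { {}, {2,3}, {3,5}, {1,2,3}, {1,2,4}, S }.
Iteration 1. New:
  {4,5}  = ᶜ of {1,2,3}
  {1,4,5}  = ᶜ of {2,3}
  {2,3,5}  = {2,3} ∪ {3,5}
  {1,2,3,4}  = {1,2,3} ∪ {1,2,4}
  {1,2,3,5}  = {1,2,3} ∪ {3,5}
  [11 total]
Iteration 2 adds 7:
  {4}  = ᶜ of {1,2,3,5}
  {5}  = ᶜ of {1,2,3,4}
  {1,4}  = ᶜ of {2,3,5}
  {3,4,5}  = {4,5} ∪ {3,5}
  {1,2,4,5}  = {1,4,5} ∪ {1,2,4}
  {1,3,4,5}  = {1,4,5} ∪ {3,5}
  {2,3,4,5}  = {4,5} ∪ {2,3,5}
  [18 total]
Iteration 3: 5 new —
  {1}  = ᶜ of {2,3,4,5}
  {2}  = ᶜ of {1,3,4,5}
  {3}  = ᶜ of {1,2,4,5}
  {1,2}  = ᶜ of {3,4,5}
  {2,3,4}  = {2,3} ∪ {4}
  [23 total]
Iteration 4: 9 new —
  {1,3}  = {3} ∪ {1}
  {1,5}  = ᶜ of {2,3,4}
  {2,4}  = {2} ∪ {4}
  {2,5}  = {2} ∪ {5}
  {3,4}  = {3} ∪ {4}
  {1,2,5}  = {1,2} ∪ {5}
  {1,3,4}  = {3} ∪ {1,4}
  {1,3,5}  = {3,5} ∪ {1}
  {2,4,5}  = {2} ∪ {4,5}
  [32 total]
After Iteration 5 the family is unchanged; done.

Therefore σ(𝒞) = { {}, {1}, {2}, {3}, {4}, {5}, {1,2}, {1,3}, {1,4}, {1,5}, {2,3}, {2,4}, {2,5}, {3,4}, {3,5}, {4,5}, {1,2,3}, {1,2,4}, {1,2,5}, {1,3,4}, {1,3,5}, {1,4,5}, {2,3,4}, {2,3,5}, {2,4,5}, {3,4,5}, {1,2,3,4}, {1,2,3,5}, {1,2,4,5}, {1,3,4,5}, {2,3,4,5}, S } (|σ(𝒞)| = 32).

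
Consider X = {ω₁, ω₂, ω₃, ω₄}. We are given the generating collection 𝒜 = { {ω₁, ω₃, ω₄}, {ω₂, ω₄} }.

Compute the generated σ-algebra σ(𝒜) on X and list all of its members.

σ(𝒜) = { {}, {ω₂}, {ω₄}, {ω₁, ω₃}, {ω₂, ω₄}, {ω₁, ω₂, ω₃}, {ω₁, ω₃, ω₄}, X }

Derivation:
Begin from { {}, {ω₂, ω₄}, {ω₁, ω₃, ω₄}, X } (that is, 𝒜 plus ∅ and X).
Step 1: 2 new —
  {ω₂}  = ᶜ of {ω₁, ω₃, ω₄}
  {ω₁, ω₃}  = ᶜ of {ω₂, ω₄}
  — 6 sets.
Step 2 (1 new):
  {ω₁, ω₂, ω₃}  = {ω₁, ω₃} ∪ {ω₂}
  — 7 sets.
Step 3. New:
  {ω₄}  = ᶜ of {ω₁, ω₂, ω₃}
  — 8 sets.
Step 4: stable.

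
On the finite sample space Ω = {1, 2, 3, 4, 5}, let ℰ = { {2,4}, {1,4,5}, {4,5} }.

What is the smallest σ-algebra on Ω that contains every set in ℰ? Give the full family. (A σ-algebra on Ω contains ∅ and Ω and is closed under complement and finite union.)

Initial family (5 sets): { {}, {2,4}, {4,5}, {1,4,5}, Ω }.
Round 1 adds 5:
  {2,3}  = complement {1,4,5}
  {1,2,3}  = complement {4,5}
  {1,3,5}  = complement {2,4}
  {2,4,5}  = {4,5} ∪ {2,4}
  {1,2,4,5}  = {1,4,5} ∪ {2,4}
  |family| = 10
Round 2 (7 new):
  {3}  = complement {1,2,4,5}
  {1,3}  = complement {2,4,5}
  {2,3,4}  = {2,3} ∪ {2,4}
  {1,2,3,4}  = {1,2,3} ∪ {2,4}
  {1,2,3,5}  = {1,2,3} ∪ {1,3,5}
  {1,3,4,5}  = {1,4,5} ∪ {1,3,5}
  {2,3,4,5}  = {4,5} ∪ {2,3}
  |family| = 17
Round 3: +6 →
  {1}  = complement {2,3,4,5}
  {2}  = complement {1,3,4,5}
  {4}  = complement {1,2,3,5}
  {5}  = complement {1,2,3,4}
  {1,5}  = complement {2,3,4}
  {3,4,5}  = {4,5} ∪ {3}
  |family| = 23
Round 4: 9 new —
  {1,2}  = complement {3,4,5}
  {1,4}  = {4} ∪ {1}
  {2,5}  = {2} ∪ {5}
  {3,4}  = {3} ∪ {4}
  {3,5}  = {5} ∪ {3}
  {1,2,4}  = {2,4} ∪ {1}
  {1,2,5}  = {2} ∪ {1,5}
  {1,3,4}  = {1,3} ∪ {4}
  {2,3,5}  = {5} ∪ {2,3}
  |family| = 32
Round 5 adds nothing — fixpoint reached.

σ(ℰ) = { {}, {1}, {2}, {3}, {4}, {5}, {1,2}, {1,3}, {1,4}, {1,5}, {2,3}, {2,4}, {2,5}, {3,4}, {3,5}, {4,5}, {1,2,3}, {1,2,4}, {1,2,5}, {1,3,4}, {1,3,5}, {1,4,5}, {2,3,4}, {2,3,5}, {2,4,5}, {3,4,5}, {1,2,3,4}, {1,2,3,5}, {1,2,4,5}, {1,3,4,5}, {2,3,4,5}, Ω }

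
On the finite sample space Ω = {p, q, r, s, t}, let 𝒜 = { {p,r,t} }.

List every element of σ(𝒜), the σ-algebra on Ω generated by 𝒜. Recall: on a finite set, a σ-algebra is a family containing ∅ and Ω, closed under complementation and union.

σ(𝒜) (4 sets): { {}, {q,s}, {p,r,t}, Ω }

Check:
Seed the family with 𝒜 together with ∅ and Ω: { {}, {p,r,t}, Ω }.
Step 1: 1 new —
  {q,s}  = ᶜ of {p,r,t}
Step 2: already closed under ᶜ and ∪.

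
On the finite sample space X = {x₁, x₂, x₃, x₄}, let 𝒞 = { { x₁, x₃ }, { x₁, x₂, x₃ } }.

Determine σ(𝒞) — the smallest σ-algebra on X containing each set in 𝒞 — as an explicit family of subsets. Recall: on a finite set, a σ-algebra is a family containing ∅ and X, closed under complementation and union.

Answer: σ(𝒞) = { ∅, { x₂ }, { x₄ }, { x₁, x₃ }, { x₂, x₄ }, { x₁, x₂, x₃ }, { x₁, x₃, x₄ }, X }

Trace:
Initial family (4 sets): { ∅, { x₁, x₃ }, { x₁, x₂, x₃ }, X }.
Iteration 1 (2 new):
  { x₄ }  = complement { x₁, x₂, x₃ }
  { x₂, x₄ }  = complement { x₁, x₃ }
  [6 total]
Iteration 2 adds 1:
  { x₁, x₃, x₄ }  = { x₁, x₃ } ∪ { x₄ }
  [7 total]
Iteration 3: +1 →
  { x₂ }  = complement { x₁, x₃, x₄ }
  [8 total]
Iteration 4: already closed under ᶜ and ∪.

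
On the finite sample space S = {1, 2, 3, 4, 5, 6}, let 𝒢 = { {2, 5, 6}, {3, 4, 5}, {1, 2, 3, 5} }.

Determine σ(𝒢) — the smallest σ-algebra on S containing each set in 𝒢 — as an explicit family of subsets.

σ(𝒢) = { {}, {1}, {2}, {3}, {4}, {5}, {6}, {1, 2}, {1, 3}, {1, 4}, {1, 5}, {1, 6}, {2, 3}, {2, 4}, {2, 5}, {2, 6}, {3, 4}, {3, 5}, {3, 6}, {4, 5}, {4, 6}, {5, 6}, {1, 2, 3}, {1, 2, 4}, {1, 2, 5}, {1, 2, 6}, {1, 3, 4}, {1, 3, 5}, {1, 3, 6}, {1, 4, 5}, {1, 4, 6}, {1, 5, 6}, {2, 3, 4}, {2, 3, 5}, {2, 3, 6}, {2, 4, 5}, {2, 4, 6}, {2, 5, 6}, {3, 4, 5}, {3, 4, 6}, {3, 5, 6}, {4, 5, 6}, {1, 2, 3, 4}, {1, 2, 3, 5}, {1, 2, 3, 6}, {1, 2, 4, 5}, {1, 2, 4, 6}, {1, 2, 5, 6}, {1, 3, 4, 5}, {1, 3, 4, 6}, {1, 3, 5, 6}, {1, 4, 5, 6}, {2, 3, 4, 5}, {2, 3, 4, 6}, {2, 3, 5, 6}, {2, 4, 5, 6}, {3, 4, 5, 6}, {1, 2, 3, 4, 5}, {1, 2, 3, 4, 6}, {1, 2, 3, 5, 6}, {1, 2, 4, 5, 6}, {1, 3, 4, 5, 6}, {2, 3, 4, 5, 6}, S }

Check:
Start: 𝒢 ∪ {∅, S} = { {}, {2, 5, 6}, {3, 4, 5}, {1, 2, 3, 5}, S }.
Round 1: 6 new —
  {4, 6}  = {1, 2, 3, 5}ᶜ
  {1, 2, 6}  = {3, 4, 5}ᶜ
  {1, 3, 4}  = {2, 5, 6}ᶜ
  {1, 2, 3, 4, 5}  = {3, 4, 5} ∪ {1, 2, 3, 5}
  {1, 2, 3, 5, 6}  = {2, 5, 6} ∪ {1, 2, 3, 5}
  {2, 3, 4, 5, 6}  = {3, 4, 5} ∪ {2, 5, 6}
  |family| = 11
Round 2: 10 new —
  {1}  = {2, 3, 4, 5, 6}ᶜ
  {4}  = {1, 2, 3, 5, 6}ᶜ
  {6}  = {1, 2, 3, 4, 5}ᶜ
  {1, 2, 4, 6}  = {1, 2, 6} ∪ {4, 6}
  {1, 2, 5, 6}  = {2, 5, 6} ∪ {1, 2, 6}
  {1, 3, 4, 5}  = {3, 4, 5} ∪ {1, 3, 4}
  {1, 3, 4, 6}  = {1, 3, 4} ∪ {4, 6}
  {2, 4, 5, 6}  = {2, 5, 6} ∪ {4, 6}
  {3, 4, 5, 6}  = {3, 4, 5} ∪ {4, 6}
  {1, 2, 3, 4, 6}  = {1, 3, 4} ∪ {1, 2, 6}
  |family| = 21
Round 3: +12 →
  {5}  = {1, 2, 3, 4, 6}ᶜ
  {1, 2}  = {3, 4, 5, 6}ᶜ
  {1, 3}  = {2, 4, 5, 6}ᶜ
  {1, 4}  = {4} ∪ {1}
  {1, 6}  = {6} ∪ {1}
  {2, 5}  = {1, 3, 4, 6}ᶜ
  {2, 6}  = {1, 3, 4, 5}ᶜ
  {3, 4}  = {1, 2, 5, 6}ᶜ
  {3, 5}  = {1, 2, 4, 6}ᶜ
  {1, 4, 6}  = {4, 6} ∪ {1}
  {1, 2, 4, 5, 6}  = {4, 6} ∪ {1, 2, 5, 6}
  {1, 3, 4, 5, 6}  = {3, 4, 5} ∪ {1, 3, 4, 6}
  |family| = 33
Round 4. New:
  {2}  = {1, 3, 4, 5, 6}ᶜ
  {3}  = {1, 2, 4, 5, 6}ᶜ
  {1, 5}  = {1} ∪ {5}
  {4, 5}  = {5} ∪ {4}
  {5, 6}  = {6} ∪ {5}
  {1, 2, 3}  = {1, 2} ∪ {1, 3}
  {1, 2, 4}  = {1, 2} ∪ {1, 4}
  {1, 2, 5}  = {2, 5} ∪ {1, 2}
  {1, 3, 5}  = {1} ∪ {3, 5}
  {1, 3, 6}  = {1, 6} ∪ {1, 3}
  {1, 4, 5}  = {5} ∪ {1, 4}
  {1, 5, 6}  = {1, 6} ∪ {5}
  {2, 3, 5}  = {1, 4, 6}ᶜ
  {2, 4, 5}  = {2, 5} ∪ {4}
  {2, 4, 6}  = {2, 6} ∪ {4}
  {3, 4, 6}  = {3, 4} ∪ {6}
  {3, 5, 6}  = {6} ∪ {3, 5}
  {4, 5, 6}  = {5} ∪ {4, 6}
  {1, 2, 3, 4}  = {3, 4} ∪ {1, 2}
  {1, 2, 3, 6}  = {2, 6} ∪ {1, 3}
  {1, 2, 4, 5}  = {2, 5} ∪ {1, 4}
  {1, 3, 5, 6}  = {1, 6} ∪ {3, 5}
  {1, 4, 5, 6}  = {1, 4, 6} ∪ {5}
  {2, 3, 4, 5}  = {1, 6}ᶜ
  {2, 3, 4, 6}  = {3, 4} ∪ {2, 6}
  {2, 3, 5, 6}  = {1, 4}ᶜ
  |family| = 59
Round 5. New:
  {2, 3}  = {1, 4, 5, 6}ᶜ
  {2, 4}  = {1, 3, 5, 6}ᶜ
  {3, 6}  = {1, 2, 4, 5}ᶜ
  {2, 3, 4}  = {1, 5, 6}ᶜ
  {2, 3, 6}  = {1, 4, 5}ᶜ
  |family| = 64
Round 6: already closed under ᶜ and ∪.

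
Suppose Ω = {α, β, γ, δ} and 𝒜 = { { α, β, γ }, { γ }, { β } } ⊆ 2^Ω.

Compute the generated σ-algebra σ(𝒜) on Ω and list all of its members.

Take S₀ = 𝒜 ∪ {∅, Ω} = { ∅, { β }, { γ }, { α, β, γ }, Ω }.
Iteration 1 adds 4:
  { δ }  = Ω∖{ α, β, γ }
  { β, γ }  = { γ } ∪ { β }
  { α, β, δ }  = Ω∖{ γ }
  { α, γ, δ }  = Ω∖{ β }
  |family| = 9
Iteration 2. New:
  { α, δ }  = Ω∖{ β, γ }
  { β, δ }  = { β } ∪ { δ }
  { γ, δ }  = { γ } ∪ { δ }
  { β, γ, δ }  = { β, γ } ∪ { δ }
  |family| = 13
Iteration 3. New:
  { α }  = Ω∖{ β, γ, δ }
  { α, β }  = Ω∖{ γ, δ }
  { α, γ }  = Ω∖{ β, δ }
  |family| = 16
After Iteration 4 the family is unchanged; done.

Therefore σ(𝒜) = { ∅, { α }, { β }, { γ }, { δ }, { α, β }, { α, γ }, { α, δ }, { β, γ }, { β, δ }, { γ, δ }, { α, β, γ }, { α, β, δ }, { α, γ, δ }, { β, γ, δ }, Ω } (|σ(𝒜)| = 16).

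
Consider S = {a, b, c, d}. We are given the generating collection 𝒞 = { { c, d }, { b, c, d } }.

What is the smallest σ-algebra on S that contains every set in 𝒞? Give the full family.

Answer: σ(𝒞) = { ∅, { a }, { b }, { a, b }, { c, d }, { a, c, d }, { b, c, d }, S }

Working:
Take S₀ = 𝒞 ∪ {∅, S} = { ∅, { c, d }, { b, c, d }, S }.
Iteration 1 adds 2:
  { a }  = ᶜ of { b, c, d }
  { a, b }  = ᶜ of { c, d }
  [6 total]
Iteration 2: 1 new —
  { a, c, d }  = { c, d } ∪ { a }
  [7 total]
Iteration 3 adds 1:
  { b }  = ᶜ of { a, c, d }
  [8 total]
Iteration 4: closed — nothing new.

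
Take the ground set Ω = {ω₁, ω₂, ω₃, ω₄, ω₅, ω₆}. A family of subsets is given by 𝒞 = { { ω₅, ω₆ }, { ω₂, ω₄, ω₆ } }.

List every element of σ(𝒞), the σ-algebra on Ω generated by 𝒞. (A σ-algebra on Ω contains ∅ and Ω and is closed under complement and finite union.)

Initial family (4 sets): { {}, { ω₅, ω₆ }, { ω₂, ω₄, ω₆ }, Ω }.
Iteration 1. New:
  { ω₁, ω₃, ω₅ }  = { ω₂, ω₄, ω₆ }ᶜ
  { ω₁, ω₂, ω₃, ω₄ }  = { ω₅, ω₆ }ᶜ
  { ω₂, ω₄, ω₅, ω₆ }  = { ω₂, ω₄, ω₆ } ∪ { ω₅, ω₆ }
Iteration 2: +4 →
  { ω₁, ω₃ }  = { ω₂, ω₄, ω₅, ω₆ }ᶜ
  { ω₁, ω₃, ω₅, ω₆ }  = { ω₅, ω₆ } ∪ { ω₁, ω₃, ω₅ }
  { ω₁, ω₂, ω₃, ω₄, ω₅ }  = { ω₁, ω₃, ω₅ } ∪ { ω₁, ω₂, ω₃, ω₄ }
  { ω₁, ω₂, ω₃, ω₄, ω₆ }  = { ω₂, ω₄, ω₆ } ∪ { ω₁, ω₂, ω₃, ω₄ }
Iteration 3 (3 new):
  { ω₅ }  = { ω₁, ω₂, ω₃, ω₄, ω₆ }ᶜ
  { ω₆ }  = { ω₁, ω₂, ω₃, ω₄, ω₅ }ᶜ
  { ω₂, ω₄ }  = { ω₁, ω₃, ω₅, ω₆ }ᶜ
Iteration 4 (2 new):
  { ω₁, ω₃, ω₆ }  = { ω₁, ω₃ } ∪ { ω₆ }
  { ω₂, ω₄, ω₅ }  = { ω₂, ω₄ } ∪ { ω₅ }
Iteration 5 adds nothing — fixpoint reached.

Hence σ(𝒞) has 16 members: { {}, { ω₅ }, { ω₆ }, { ω₁, ω₃ }, { ω₂, ω₄ }, { ω₅, ω₆ }, { ω₁, ω₃, ω₅ }, { ω₁, ω₃, ω₆ }, { ω₂, ω₄, ω₅ }, { ω₂, ω₄, ω₆ }, { ω₁, ω₂, ω₃, ω₄ }, { ω₁, ω₃, ω₅, ω₆ }, { ω₂, ω₄, ω₅, ω₆ }, { ω₁, ω₂, ω₃, ω₄, ω₅ }, { ω₁, ω₂, ω₃, ω₄, ω₆ }, Ω }.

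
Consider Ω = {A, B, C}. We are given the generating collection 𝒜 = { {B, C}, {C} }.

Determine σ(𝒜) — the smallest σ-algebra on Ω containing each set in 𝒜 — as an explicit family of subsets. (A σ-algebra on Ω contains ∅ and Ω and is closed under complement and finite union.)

Answer: σ(𝒜) = { {}, {A}, {B}, {C}, {A, B}, {A, C}, {B, C}, Ω }

Working:
Start: 𝒜 ∪ {∅, Ω} = { {}, {C}, {B, C}, Ω }.
Iteration 1: 2 new —
  {A}  = Ω∖{B, C}
  {A, B}  = Ω∖{C}
  [6 total]
Iteration 2: +1 →
  {A, C}  = {C} ∪ {A}
  [7 total]
Iteration 3 (1 new):
  {B}  = Ω∖{A, C}
  [8 total]
Iteration 4: already closed under ᶜ and ∪.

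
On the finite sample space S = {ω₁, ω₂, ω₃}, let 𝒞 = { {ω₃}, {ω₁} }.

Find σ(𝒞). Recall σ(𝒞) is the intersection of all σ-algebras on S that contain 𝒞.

Take S₀ = 𝒞 ∪ {∅, S} = { {}, {ω₁}, {ω₃}, S }.
Step 1 adds 3:
  {ω₁,ω₂}  = {ω₃}ᶜ
  {ω₁,ω₃}  = {ω₃} ∪ {ω₁}
  {ω₂,ω₃}  = {ω₁}ᶜ
  — 7 sets.
Step 2: 1 new —
  {ω₂}  = {ω₁,ω₃}ᶜ
  — 8 sets.
After Step 3 the family is unchanged; done.

|σ(𝒞)| = 8.  σ(𝒞) = { {}, {ω₁}, {ω₂}, {ω₃}, {ω₁,ω₂}, {ω₁,ω₃}, {ω₂,ω₃}, S }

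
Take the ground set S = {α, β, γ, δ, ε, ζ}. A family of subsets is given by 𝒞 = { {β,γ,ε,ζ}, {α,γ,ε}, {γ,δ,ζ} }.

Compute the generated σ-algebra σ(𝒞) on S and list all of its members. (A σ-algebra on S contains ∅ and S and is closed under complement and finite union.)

Take S₀ = 𝒞 ∪ {∅, S} = { ∅, {α,γ,ε}, {γ,δ,ζ}, {β,γ,ε,ζ}, S }.
Round 1. New:
  {α,δ}  = ᶜ of {β,γ,ε,ζ}
  {α,β,ε}  = ᶜ of {γ,δ,ζ}
  {β,δ,ζ}  = ᶜ of {α,γ,ε}
  {α,β,γ,ε,ζ}  = {α,γ,ε} ∪ {β,γ,ε,ζ}
  {α,γ,δ,ε,ζ}  = {α,γ,ε} ∪ {γ,δ,ζ}
  {β,γ,δ,ε,ζ}  = {γ,δ,ζ} ∪ {β,γ,ε,ζ}
  [11 total]
Round 2: +10 →
  {α}  = ᶜ of {β,γ,δ,ε,ζ}
  {β}  = ᶜ of {α,γ,δ,ε,ζ}
  {δ}  = ᶜ of {α,β,γ,ε,ζ}
  {α,β,γ,ε}  = {α,γ,ε} ∪ {α,β,ε}
  {α,β,δ,ε}  = {α,β,ε} ∪ {α,δ}
  {α,β,δ,ζ}  = {β,δ,ζ} ∪ {α,δ}
  {α,γ,δ,ε}  = {α,γ,ε} ∪ {α,δ}
  {α,γ,δ,ζ}  = {α,δ} ∪ {γ,δ,ζ}
  {β,γ,δ,ζ}  = {β,δ,ζ} ∪ {γ,δ,ζ}
  {α,β,δ,ε,ζ}  = {β,δ,ζ} ∪ {α,β,ε}
  [21 total]
Round 3 (12 new):
  {γ}  = ᶜ of {α,β,δ,ε,ζ}
  {α,β}  = {β} ∪ {α}
  {α,ε}  = ᶜ of {β,γ,δ,ζ}
  {β,δ}  = {β} ∪ {δ}
  {β,ε}  = ᶜ of {α,γ,δ,ζ}
  {β,ζ}  = ᶜ of {α,γ,δ,ε}
  {γ,ε}  = ᶜ of {α,β,δ,ζ}
  {γ,ζ}  = ᶜ of {α,β,δ,ε}
  {δ,ζ}  = ᶜ of {α,β,γ,ε}
  {α,β,δ}  = {β} ∪ {α,δ}
  {α,β,γ,δ,ε}  = {α,γ,ε} ∪ {α,β,δ,ε}
  {α,β,γ,δ,ζ}  = {β,δ,ζ} ∪ {α,γ,δ,ζ}
  [33 total]
Round 4: 26 new —
  {ε}  = ᶜ of {α,β,γ,δ,ζ}
  {ζ}  = ᶜ of {α,β,γ,δ,ε}
  {α,γ}  = {α} ∪ {γ}
  {β,γ}  = {β} ∪ {γ}
  {γ,δ}  = {γ} ∪ {δ}
  {α,β,γ}  = {α,β} ∪ {γ}
  {α,β,ζ}  = {α,β} ∪ {β,ζ}
  {α,γ,δ}  = {γ} ∪ {α,δ}
  {α,γ,ζ}  = {α} ∪ {γ,ζ}
  {α,δ,ε}  = {α,δ} ∪ {α,ε}
  {α,δ,ζ}  = {α} ∪ {δ,ζ}
  {β,γ,δ}  = {γ} ∪ {β,δ}
  {β,γ,ε}  = {β,ε} ∪ {γ}
  {β,γ,ζ}  = {β} ∪ {γ,ζ}
  {β,δ,ε}  = {β,ε} ∪ {δ}
  {β,ε,ζ}  = {β,ε} ∪ {β,ζ}
  {γ,δ,ε}  = {δ} ∪ {γ,ε}
  {γ,ε,ζ}  = ᶜ of {α,β,δ}
  {α,β,γ,δ}  = {α,β,δ} ∪ {γ}
  {α,β,γ,ζ}  = {α,β} ∪ {γ,ζ}
  {α,β,ε,ζ}  = {β,ζ} ∪ {α,β,ε}
  {α,γ,ε,ζ}  = ᶜ of {β,δ}
  {α,δ,ε,ζ}  = {α,ε} ∪ {δ,ζ}
  {β,γ,δ,ε}  = {γ,ε} ∪ {β,δ}
  {β,δ,ε,ζ}  = {β,δ,ζ} ∪ {β,ε}
  {γ,δ,ε,ζ}  = ᶜ of {α,β}
  [59 total]
Round 5. New:
  {α,ζ}  = ᶜ of {β,γ,δ,ε}
  {δ,ε}  = ᶜ of {α,β,γ,ζ}
  {ε,ζ}  = ᶜ of {α,β,γ,δ}
  {α,ε,ζ}  = ᶜ of {β,γ,δ}
  {δ,ε,ζ}  = ᶜ of {α,β,γ}
  [64 total]
Round 6: stable.

Therefore σ(𝒞) = { ∅, {α}, {β}, {γ}, {δ}, {ε}, {ζ}, {α,β}, {α,γ}, {α,δ}, {α,ε}, {α,ζ}, {β,γ}, {β,δ}, {β,ε}, {β,ζ}, {γ,δ}, {γ,ε}, {γ,ζ}, {δ,ε}, {δ,ζ}, {ε,ζ}, {α,β,γ}, {α,β,δ}, {α,β,ε}, {α,β,ζ}, {α,γ,δ}, {α,γ,ε}, {α,γ,ζ}, {α,δ,ε}, {α,δ,ζ}, {α,ε,ζ}, {β,γ,δ}, {β,γ,ε}, {β,γ,ζ}, {β,δ,ε}, {β,δ,ζ}, {β,ε,ζ}, {γ,δ,ε}, {γ,δ,ζ}, {γ,ε,ζ}, {δ,ε,ζ}, {α,β,γ,δ}, {α,β,γ,ε}, {α,β,γ,ζ}, {α,β,δ,ε}, {α,β,δ,ζ}, {α,β,ε,ζ}, {α,γ,δ,ε}, {α,γ,δ,ζ}, {α,γ,ε,ζ}, {α,δ,ε,ζ}, {β,γ,δ,ε}, {β,γ,δ,ζ}, {β,γ,ε,ζ}, {β,δ,ε,ζ}, {γ,δ,ε,ζ}, {α,β,γ,δ,ε}, {α,β,γ,δ,ζ}, {α,β,γ,ε,ζ}, {α,β,δ,ε,ζ}, {α,γ,δ,ε,ζ}, {β,γ,δ,ε,ζ}, S } (|σ(𝒞)| = 64).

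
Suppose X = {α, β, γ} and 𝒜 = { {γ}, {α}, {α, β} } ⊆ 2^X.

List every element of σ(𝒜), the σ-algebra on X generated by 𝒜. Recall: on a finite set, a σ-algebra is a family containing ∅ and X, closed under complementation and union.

Answer: σ(𝒜) = { ∅, {α}, {β}, {γ}, {α, β}, {α, γ}, {β, γ}, X }

Derivation:
Initial family (5 sets): { ∅, {α}, {γ}, {α, β}, X }.
Round 1: 2 new —
  {α, γ}  = {γ} ∪ {α}
  {β, γ}  = ᶜ of {α}
  [7 total]
Round 2. New:
  {β}  = ᶜ of {α, γ}
  [8 total]
Round 3: closed — nothing new.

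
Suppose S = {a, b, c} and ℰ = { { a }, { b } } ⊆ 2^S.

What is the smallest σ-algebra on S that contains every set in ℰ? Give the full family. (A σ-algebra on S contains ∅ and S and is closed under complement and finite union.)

σ(ℰ) (8 sets): { {}, { a }, { b }, { c }, { a, b }, { a, c }, { b, c }, S }

Working:
Take S₀ = ℰ ∪ {∅, S} = { {}, { a }, { b }, S }.
Pass 1 (3 new):
  { a, b }  = { a } ∪ { b }
  { a, c }  = ᶜ of { b }
  { b, c }  = ᶜ of { a }
  (now 7)
Pass 2: 1 new —
  { c }  = ᶜ of { a, b }
  (now 8)
After Pass 3 the family is unchanged; done.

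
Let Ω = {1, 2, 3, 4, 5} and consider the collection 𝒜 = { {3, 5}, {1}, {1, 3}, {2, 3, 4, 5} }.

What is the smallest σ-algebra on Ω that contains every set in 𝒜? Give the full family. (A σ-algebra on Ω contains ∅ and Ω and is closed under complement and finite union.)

Answer: σ(𝒜) = { ∅, {1}, {3}, {5}, {1, 3}, {1, 5}, {2, 4}, {3, 5}, {1, 2, 4}, {1, 3, 5}, {2, 3, 4}, {2, 4, 5}, {1, 2, 3, 4}, {1, 2, 4, 5}, {2, 3, 4, 5}, Ω }

Derivation:
Initial family (6 sets): { ∅, {1}, {1, 3}, {3, 5}, {2, 3, 4, 5}, Ω }.
Step 1: +3 →
  {1, 2, 4}  = complement {3, 5}
  {1, 3, 5}  = {1, 3} ∪ {3, 5}
  {2, 4, 5}  = complement {1, 3}
  (now 9)
Step 2: +3 →
  {2, 4}  = complement {1, 3, 5}
  {1, 2, 3, 4}  = {1, 2, 4} ∪ {1, 3}
  {1, 2, 4, 5}  = {1, 2, 4} ∪ {2, 4, 5}
  (now 12)
Step 3: +2 →
  {3}  = complement {1, 2, 4, 5}
  {5}  = complement {1, 2, 3, 4}
  (now 14)
Step 4. New:
  {1, 5}  = {5} ∪ {1}
  {2, 3, 4}  = {3} ∪ {2, 4}
  (now 16)
After Step 5 the family is unchanged; done.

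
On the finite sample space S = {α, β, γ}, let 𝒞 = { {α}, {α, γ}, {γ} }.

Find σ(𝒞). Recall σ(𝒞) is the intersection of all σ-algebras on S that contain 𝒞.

Start: 𝒞 ∪ {∅, S} = { ∅, {α}, {γ}, {α, γ}, S }.
Pass 1 (3 new):
  {β}  = S∖{α, γ}
  {α, β}  = S∖{γ}
  {β, γ}  = S∖{α}
  |family| = 8
Pass 2: closed — nothing new.

|σ(𝒞)| = 8.  σ(𝒞) = { ∅, {α}, {β}, {γ}, {α, β}, {α, γ}, {β, γ}, S }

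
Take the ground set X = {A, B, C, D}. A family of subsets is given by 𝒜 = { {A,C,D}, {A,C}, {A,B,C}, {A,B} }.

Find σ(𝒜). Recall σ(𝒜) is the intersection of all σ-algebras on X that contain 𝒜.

Start: 𝒜 ∪ {∅, X} = { {}, {A,B}, {A,C}, {A,B,C}, {A,C,D}, X }.
Round 1 adds 4:
  {B}  = X∖{A,C,D}
  {D}  = X∖{A,B,C}
  {B,D}  = X∖{A,C}
  {C,D}  = X∖{A,B}
  (now 10)
Round 2. New:
  {A,B,D}  = {A,B} ∪ {D}
  {B,C,D}  = {C,D} ∪ {B}
  (now 12)
Round 3 (2 new):
  {A}  = X∖{B,C,D}
  {C}  = X∖{A,B,D}
  (now 14)
Round 4: 2 new —
  {A,D}  = {D} ∪ {A}
  {B,C}  = {C} ∪ {B}
  (now 16)
Round 5: already closed under ᶜ and ∪.

Therefore σ(𝒜) = { {}, {A}, {B}, {C}, {D}, {A,B}, {A,C}, {A,D}, {B,C}, {B,D}, {C,D}, {A,B,C}, {A,B,D}, {A,C,D}, {B,C,D}, X } (|σ(𝒜)| = 16).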